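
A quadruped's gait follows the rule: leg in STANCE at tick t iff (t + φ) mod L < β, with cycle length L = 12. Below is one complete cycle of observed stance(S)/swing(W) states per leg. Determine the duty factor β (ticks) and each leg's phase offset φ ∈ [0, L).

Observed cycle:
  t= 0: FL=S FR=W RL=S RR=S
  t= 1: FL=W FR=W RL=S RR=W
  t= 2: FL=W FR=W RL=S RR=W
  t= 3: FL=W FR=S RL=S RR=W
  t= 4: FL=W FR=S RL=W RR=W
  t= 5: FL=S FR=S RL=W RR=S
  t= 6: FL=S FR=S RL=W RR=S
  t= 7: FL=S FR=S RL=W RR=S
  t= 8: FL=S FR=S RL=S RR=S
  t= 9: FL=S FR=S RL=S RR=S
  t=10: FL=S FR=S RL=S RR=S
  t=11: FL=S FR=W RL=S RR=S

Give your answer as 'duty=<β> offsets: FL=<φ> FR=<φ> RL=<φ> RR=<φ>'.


duty β = stance ticks per leg = 8
FL: stance ticks = 8; W→S at t=5 → φ=7
FR: stance ticks = 8; W→S at t=3 → φ=9
RL: stance ticks = 8; W→S at t=8 → φ=4
RR: stance ticks = 8; W→S at t=5 → φ=7

duty=8 offsets: FL=7 FR=9 RL=4 RR=7


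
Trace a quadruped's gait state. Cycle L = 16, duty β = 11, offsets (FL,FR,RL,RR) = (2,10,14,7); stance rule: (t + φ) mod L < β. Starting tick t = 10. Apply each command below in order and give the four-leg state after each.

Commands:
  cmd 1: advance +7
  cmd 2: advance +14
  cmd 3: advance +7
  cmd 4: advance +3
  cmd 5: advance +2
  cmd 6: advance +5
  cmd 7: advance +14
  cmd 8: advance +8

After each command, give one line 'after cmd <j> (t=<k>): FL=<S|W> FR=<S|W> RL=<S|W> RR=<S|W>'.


after cmd 1 (t=17): FL=S FR=W RL=W RR=S
after cmd 2 (t=31): FL=S FR=S RL=W RR=S
after cmd 3 (t=38): FL=S FR=S RL=S RR=W
after cmd 4 (t=41): FL=W FR=S RL=S RR=S
after cmd 5 (t=43): FL=W FR=S RL=S RR=S
after cmd 6 (t=48): FL=S FR=S RL=W RR=S
after cmd 7 (t=62): FL=S FR=S RL=W RR=S
after cmd 8 (t=70): FL=S FR=S RL=S RR=W

start t=10: FL=W FR=S RL=S RR=S
cmd 1: advance +7 → t=17, phase=(3,11,15,8) → FL=S FR=W RL=W RR=S
cmd 2: advance +14 → t=31, phase=(1,9,13,6) → FL=S FR=S RL=W RR=S
cmd 3: advance +7 → t=38, phase=(8,0,4,13) → FL=S FR=S RL=S RR=W
cmd 4: advance +3 → t=41, phase=(11,3,7,0) → FL=W FR=S RL=S RR=S
cmd 5: advance +2 → t=43, phase=(13,5,9,2) → FL=W FR=S RL=S RR=S
cmd 6: advance +5 → t=48, phase=(2,10,14,7) → FL=S FR=S RL=W RR=S
cmd 7: advance +14 → t=62, phase=(0,8,12,5) → FL=S FR=S RL=W RR=S
cmd 8: advance +8 → t=70, phase=(8,0,4,13) → FL=S FR=S RL=S RR=W


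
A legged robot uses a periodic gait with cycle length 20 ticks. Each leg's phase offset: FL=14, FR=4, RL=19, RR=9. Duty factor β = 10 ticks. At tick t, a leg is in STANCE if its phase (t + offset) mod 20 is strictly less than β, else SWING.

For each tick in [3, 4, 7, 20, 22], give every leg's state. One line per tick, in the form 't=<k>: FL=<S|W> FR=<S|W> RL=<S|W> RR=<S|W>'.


t=3: FL=W FR=S RL=S RR=W
t=4: FL=W FR=S RL=S RR=W
t=7: FL=S FR=W RL=S RR=W
t=20: FL=W FR=S RL=W RR=S
t=22: FL=W FR=S RL=S RR=W

t=3: phase=(17,7,2,12) vs β=10 → FL=W FR=S RL=S RR=W
t=4: phase=(18,8,3,13) vs β=10 → FL=W FR=S RL=S RR=W
t=7: phase=(1,11,6,16) vs β=10 → FL=S FR=W RL=S RR=W
t=20: phase=(14,4,19,9) vs β=10 → FL=W FR=S RL=W RR=S
t=22: phase=(16,6,1,11) vs β=10 → FL=W FR=S RL=S RR=W


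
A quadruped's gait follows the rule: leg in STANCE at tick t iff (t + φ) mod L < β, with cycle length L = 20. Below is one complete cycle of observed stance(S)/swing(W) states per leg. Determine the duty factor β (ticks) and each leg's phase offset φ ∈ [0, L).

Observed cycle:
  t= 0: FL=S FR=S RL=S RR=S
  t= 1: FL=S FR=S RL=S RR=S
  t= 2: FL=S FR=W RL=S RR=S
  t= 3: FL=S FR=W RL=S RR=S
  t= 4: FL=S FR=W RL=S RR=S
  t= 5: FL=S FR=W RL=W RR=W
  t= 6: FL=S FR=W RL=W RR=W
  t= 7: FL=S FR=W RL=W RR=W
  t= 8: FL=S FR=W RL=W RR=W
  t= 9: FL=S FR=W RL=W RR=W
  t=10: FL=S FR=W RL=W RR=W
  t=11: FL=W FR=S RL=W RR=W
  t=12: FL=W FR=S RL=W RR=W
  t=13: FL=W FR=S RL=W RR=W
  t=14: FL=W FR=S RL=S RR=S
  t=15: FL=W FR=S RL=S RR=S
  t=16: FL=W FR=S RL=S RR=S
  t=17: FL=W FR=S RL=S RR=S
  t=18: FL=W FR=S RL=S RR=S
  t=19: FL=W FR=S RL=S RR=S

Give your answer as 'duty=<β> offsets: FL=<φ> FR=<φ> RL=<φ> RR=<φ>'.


duty β = stance ticks per leg = 11
FL: stance ticks = 11; W→S at t=0 → φ=0
FR: stance ticks = 11; W→S at t=11 → φ=9
RL: stance ticks = 11; W→S at t=14 → φ=6
RR: stance ticks = 11; W→S at t=14 → φ=6

duty=11 offsets: FL=0 FR=9 RL=6 RR=6


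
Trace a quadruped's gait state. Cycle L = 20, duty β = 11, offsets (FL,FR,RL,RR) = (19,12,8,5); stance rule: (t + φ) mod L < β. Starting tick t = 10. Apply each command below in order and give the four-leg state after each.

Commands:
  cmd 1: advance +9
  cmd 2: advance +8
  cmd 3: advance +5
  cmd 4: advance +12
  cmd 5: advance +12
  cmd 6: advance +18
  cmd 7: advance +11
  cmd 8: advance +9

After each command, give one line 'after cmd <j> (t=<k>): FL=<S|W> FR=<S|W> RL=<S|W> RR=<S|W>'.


start t=10: FL=S FR=S RL=W RR=W
cmd 1: advance +9 → t=19, phase=(18,11,7,4) → FL=W FR=W RL=S RR=S
cmd 2: advance +8 → t=27, phase=(6,19,15,12) → FL=S FR=W RL=W RR=W
cmd 3: advance +5 → t=32, phase=(11,4,0,17) → FL=W FR=S RL=S RR=W
cmd 4: advance +12 → t=44, phase=(3,16,12,9) → FL=S FR=W RL=W RR=S
cmd 5: advance +12 → t=56, phase=(15,8,4,1) → FL=W FR=S RL=S RR=S
cmd 6: advance +18 → t=74, phase=(13,6,2,19) → FL=W FR=S RL=S RR=W
cmd 7: advance +11 → t=85, phase=(4,17,13,10) → FL=S FR=W RL=W RR=S
cmd 8: advance +9 → t=94, phase=(13,6,2,19) → FL=W FR=S RL=S RR=W

after cmd 1 (t=19): FL=W FR=W RL=S RR=S
after cmd 2 (t=27): FL=S FR=W RL=W RR=W
after cmd 3 (t=32): FL=W FR=S RL=S RR=W
after cmd 4 (t=44): FL=S FR=W RL=W RR=S
after cmd 5 (t=56): FL=W FR=S RL=S RR=S
after cmd 6 (t=74): FL=W FR=S RL=S RR=W
after cmd 7 (t=85): FL=S FR=W RL=W RR=S
after cmd 8 (t=94): FL=W FR=S RL=S RR=W


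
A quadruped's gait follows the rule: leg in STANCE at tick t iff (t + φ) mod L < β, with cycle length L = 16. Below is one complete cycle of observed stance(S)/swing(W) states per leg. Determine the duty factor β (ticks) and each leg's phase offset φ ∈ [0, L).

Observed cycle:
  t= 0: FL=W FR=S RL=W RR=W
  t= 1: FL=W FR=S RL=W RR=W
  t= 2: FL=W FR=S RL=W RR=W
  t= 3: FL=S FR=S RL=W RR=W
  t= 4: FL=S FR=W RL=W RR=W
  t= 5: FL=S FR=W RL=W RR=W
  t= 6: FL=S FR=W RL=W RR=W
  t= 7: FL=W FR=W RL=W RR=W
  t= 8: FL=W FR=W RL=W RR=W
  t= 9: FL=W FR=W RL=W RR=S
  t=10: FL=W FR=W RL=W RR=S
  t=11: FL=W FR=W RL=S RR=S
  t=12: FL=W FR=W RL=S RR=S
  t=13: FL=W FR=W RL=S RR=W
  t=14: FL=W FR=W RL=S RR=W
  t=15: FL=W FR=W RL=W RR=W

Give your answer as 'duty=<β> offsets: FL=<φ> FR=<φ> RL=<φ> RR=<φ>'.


duty β = stance ticks per leg = 4
FL: stance ticks = 4; W→S at t=3 → φ=13
FR: stance ticks = 4; W→S at t=0 → φ=0
RL: stance ticks = 4; W→S at t=11 → φ=5
RR: stance ticks = 4; W→S at t=9 → φ=7

duty=4 offsets: FL=13 FR=0 RL=5 RR=7


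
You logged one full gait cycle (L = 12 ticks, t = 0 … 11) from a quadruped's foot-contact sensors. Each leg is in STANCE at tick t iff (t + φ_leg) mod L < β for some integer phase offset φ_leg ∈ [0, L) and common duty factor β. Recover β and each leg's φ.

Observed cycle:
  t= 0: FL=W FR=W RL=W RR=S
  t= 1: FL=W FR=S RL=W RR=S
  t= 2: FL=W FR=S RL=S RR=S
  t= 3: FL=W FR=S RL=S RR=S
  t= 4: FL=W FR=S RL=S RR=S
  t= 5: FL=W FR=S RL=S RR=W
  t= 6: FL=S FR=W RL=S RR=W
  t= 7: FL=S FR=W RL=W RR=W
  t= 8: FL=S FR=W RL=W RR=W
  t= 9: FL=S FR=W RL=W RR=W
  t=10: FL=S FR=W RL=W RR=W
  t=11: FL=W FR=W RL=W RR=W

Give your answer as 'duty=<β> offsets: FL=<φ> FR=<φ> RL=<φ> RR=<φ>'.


duty β = stance ticks per leg = 5
FL: stance ticks = 5; W→S at t=6 → φ=6
FR: stance ticks = 5; W→S at t=1 → φ=11
RL: stance ticks = 5; W→S at t=2 → φ=10
RR: stance ticks = 5; W→S at t=0 → φ=0

duty=5 offsets: FL=6 FR=11 RL=10 RR=0


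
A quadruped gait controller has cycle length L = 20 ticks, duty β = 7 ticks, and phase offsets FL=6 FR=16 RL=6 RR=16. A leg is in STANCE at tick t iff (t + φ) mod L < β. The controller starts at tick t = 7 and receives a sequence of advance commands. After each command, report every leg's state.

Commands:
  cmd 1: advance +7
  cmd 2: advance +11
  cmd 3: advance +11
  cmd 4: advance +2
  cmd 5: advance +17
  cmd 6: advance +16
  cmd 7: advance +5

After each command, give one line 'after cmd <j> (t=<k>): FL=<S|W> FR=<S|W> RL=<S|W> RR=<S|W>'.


start t=7: FL=W FR=S RL=W RR=S
cmd 1: advance +7 → t=14, phase=(0,10,0,10) → FL=S FR=W RL=S RR=W
cmd 2: advance +11 → t=25, phase=(11,1,11,1) → FL=W FR=S RL=W RR=S
cmd 3: advance +11 → t=36, phase=(2,12,2,12) → FL=S FR=W RL=S RR=W
cmd 4: advance +2 → t=38, phase=(4,14,4,14) → FL=S FR=W RL=S RR=W
cmd 5: advance +17 → t=55, phase=(1,11,1,11) → FL=S FR=W RL=S RR=W
cmd 6: advance +16 → t=71, phase=(17,7,17,7) → FL=W FR=W RL=W RR=W
cmd 7: advance +5 → t=76, phase=(2,12,2,12) → FL=S FR=W RL=S RR=W

after cmd 1 (t=14): FL=S FR=W RL=S RR=W
after cmd 2 (t=25): FL=W FR=S RL=W RR=S
after cmd 3 (t=36): FL=S FR=W RL=S RR=W
after cmd 4 (t=38): FL=S FR=W RL=S RR=W
after cmd 5 (t=55): FL=S FR=W RL=S RR=W
after cmd 6 (t=71): FL=W FR=W RL=W RR=W
after cmd 7 (t=76): FL=S FR=W RL=S RR=W


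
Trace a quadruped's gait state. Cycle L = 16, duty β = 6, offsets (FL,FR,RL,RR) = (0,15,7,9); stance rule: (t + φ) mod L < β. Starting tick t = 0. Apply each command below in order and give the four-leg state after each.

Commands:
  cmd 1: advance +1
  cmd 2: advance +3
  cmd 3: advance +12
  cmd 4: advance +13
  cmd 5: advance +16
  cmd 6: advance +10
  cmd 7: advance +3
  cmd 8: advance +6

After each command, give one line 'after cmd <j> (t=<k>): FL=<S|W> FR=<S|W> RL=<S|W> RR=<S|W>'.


after cmd 1 (t=1): FL=S FR=S RL=W RR=W
after cmd 2 (t=4): FL=S FR=S RL=W RR=W
after cmd 3 (t=16): FL=S FR=W RL=W RR=W
after cmd 4 (t=29): FL=W FR=W RL=S RR=W
after cmd 5 (t=45): FL=W FR=W RL=S RR=W
after cmd 6 (t=55): FL=W FR=W RL=W RR=S
after cmd 7 (t=58): FL=W FR=W RL=S RR=S
after cmd 8 (t=64): FL=S FR=W RL=W RR=W

start t=0: FL=S FR=W RL=W RR=W
cmd 1: advance +1 → t=1, phase=(1,0,8,10) → FL=S FR=S RL=W RR=W
cmd 2: advance +3 → t=4, phase=(4,3,11,13) → FL=S FR=S RL=W RR=W
cmd 3: advance +12 → t=16, phase=(0,15,7,9) → FL=S FR=W RL=W RR=W
cmd 4: advance +13 → t=29, phase=(13,12,4,6) → FL=W FR=W RL=S RR=W
cmd 5: advance +16 → t=45, phase=(13,12,4,6) → FL=W FR=W RL=S RR=W
cmd 6: advance +10 → t=55, phase=(7,6,14,0) → FL=W FR=W RL=W RR=S
cmd 7: advance +3 → t=58, phase=(10,9,1,3) → FL=W FR=W RL=S RR=S
cmd 8: advance +6 → t=64, phase=(0,15,7,9) → FL=S FR=W RL=W RR=W


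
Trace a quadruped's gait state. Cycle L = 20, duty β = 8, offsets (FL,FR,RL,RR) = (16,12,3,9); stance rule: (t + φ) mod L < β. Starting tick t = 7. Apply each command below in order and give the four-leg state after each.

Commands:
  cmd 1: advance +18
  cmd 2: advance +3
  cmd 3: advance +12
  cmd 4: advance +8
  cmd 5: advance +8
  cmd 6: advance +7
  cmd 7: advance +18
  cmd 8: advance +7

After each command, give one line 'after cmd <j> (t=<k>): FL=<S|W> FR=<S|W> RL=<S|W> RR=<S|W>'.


start t=7: FL=S FR=W RL=W RR=W
cmd 1: advance +18 → t=25, phase=(1,17,8,14) → FL=S FR=W RL=W RR=W
cmd 2: advance +3 → t=28, phase=(4,0,11,17) → FL=S FR=S RL=W RR=W
cmd 3: advance +12 → t=40, phase=(16,12,3,9) → FL=W FR=W RL=S RR=W
cmd 4: advance +8 → t=48, phase=(4,0,11,17) → FL=S FR=S RL=W RR=W
cmd 5: advance +8 → t=56, phase=(12,8,19,5) → FL=W FR=W RL=W RR=S
cmd 6: advance +7 → t=63, phase=(19,15,6,12) → FL=W FR=W RL=S RR=W
cmd 7: advance +18 → t=81, phase=(17,13,4,10) → FL=W FR=W RL=S RR=W
cmd 8: advance +7 → t=88, phase=(4,0,11,17) → FL=S FR=S RL=W RR=W

after cmd 1 (t=25): FL=S FR=W RL=W RR=W
after cmd 2 (t=28): FL=S FR=S RL=W RR=W
after cmd 3 (t=40): FL=W FR=W RL=S RR=W
after cmd 4 (t=48): FL=S FR=S RL=W RR=W
after cmd 5 (t=56): FL=W FR=W RL=W RR=S
after cmd 6 (t=63): FL=W FR=W RL=S RR=W
after cmd 7 (t=81): FL=W FR=W RL=S RR=W
after cmd 8 (t=88): FL=S FR=S RL=W RR=W


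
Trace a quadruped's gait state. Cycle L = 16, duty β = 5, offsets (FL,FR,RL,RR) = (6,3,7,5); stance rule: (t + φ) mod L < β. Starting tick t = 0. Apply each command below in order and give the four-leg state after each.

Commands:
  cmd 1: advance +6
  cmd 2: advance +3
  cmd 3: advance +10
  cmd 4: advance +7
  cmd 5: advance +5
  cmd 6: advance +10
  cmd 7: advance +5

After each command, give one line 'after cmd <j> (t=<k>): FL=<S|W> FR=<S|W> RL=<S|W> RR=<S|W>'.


after cmd 1 (t=6): FL=W FR=W RL=W RR=W
after cmd 2 (t=9): FL=W FR=W RL=S RR=W
after cmd 3 (t=19): FL=W FR=W RL=W RR=W
after cmd 4 (t=26): FL=S FR=W RL=S RR=W
after cmd 5 (t=31): FL=W FR=S RL=W RR=S
after cmd 6 (t=41): FL=W FR=W RL=S RR=W
after cmd 7 (t=46): FL=S FR=S RL=W RR=S

start t=0: FL=W FR=S RL=W RR=W
cmd 1: advance +6 → t=6, phase=(12,9,13,11) → FL=W FR=W RL=W RR=W
cmd 2: advance +3 → t=9, phase=(15,12,0,14) → FL=W FR=W RL=S RR=W
cmd 3: advance +10 → t=19, phase=(9,6,10,8) → FL=W FR=W RL=W RR=W
cmd 4: advance +7 → t=26, phase=(0,13,1,15) → FL=S FR=W RL=S RR=W
cmd 5: advance +5 → t=31, phase=(5,2,6,4) → FL=W FR=S RL=W RR=S
cmd 6: advance +10 → t=41, phase=(15,12,0,14) → FL=W FR=W RL=S RR=W
cmd 7: advance +5 → t=46, phase=(4,1,5,3) → FL=S FR=S RL=W RR=S


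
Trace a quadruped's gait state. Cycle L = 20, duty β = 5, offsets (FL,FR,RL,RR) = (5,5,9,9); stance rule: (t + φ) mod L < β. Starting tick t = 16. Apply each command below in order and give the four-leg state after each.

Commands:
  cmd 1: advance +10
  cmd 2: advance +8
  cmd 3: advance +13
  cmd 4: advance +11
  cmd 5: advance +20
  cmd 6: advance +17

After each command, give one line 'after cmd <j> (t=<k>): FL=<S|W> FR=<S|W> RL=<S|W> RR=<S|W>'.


after cmd 1 (t=26): FL=W FR=W RL=W RR=W
after cmd 2 (t=34): FL=W FR=W RL=S RR=S
after cmd 3 (t=47): FL=W FR=W RL=W RR=W
after cmd 4 (t=58): FL=S FR=S RL=W RR=W
after cmd 5 (t=78): FL=S FR=S RL=W RR=W
after cmd 6 (t=95): FL=S FR=S RL=S RR=S

start t=16: FL=S FR=S RL=W RR=W
cmd 1: advance +10 → t=26, phase=(11,11,15,15) → FL=W FR=W RL=W RR=W
cmd 2: advance +8 → t=34, phase=(19,19,3,3) → FL=W FR=W RL=S RR=S
cmd 3: advance +13 → t=47, phase=(12,12,16,16) → FL=W FR=W RL=W RR=W
cmd 4: advance +11 → t=58, phase=(3,3,7,7) → FL=S FR=S RL=W RR=W
cmd 5: advance +20 → t=78, phase=(3,3,7,7) → FL=S FR=S RL=W RR=W
cmd 6: advance +17 → t=95, phase=(0,0,4,4) → FL=S FR=S RL=S RR=S


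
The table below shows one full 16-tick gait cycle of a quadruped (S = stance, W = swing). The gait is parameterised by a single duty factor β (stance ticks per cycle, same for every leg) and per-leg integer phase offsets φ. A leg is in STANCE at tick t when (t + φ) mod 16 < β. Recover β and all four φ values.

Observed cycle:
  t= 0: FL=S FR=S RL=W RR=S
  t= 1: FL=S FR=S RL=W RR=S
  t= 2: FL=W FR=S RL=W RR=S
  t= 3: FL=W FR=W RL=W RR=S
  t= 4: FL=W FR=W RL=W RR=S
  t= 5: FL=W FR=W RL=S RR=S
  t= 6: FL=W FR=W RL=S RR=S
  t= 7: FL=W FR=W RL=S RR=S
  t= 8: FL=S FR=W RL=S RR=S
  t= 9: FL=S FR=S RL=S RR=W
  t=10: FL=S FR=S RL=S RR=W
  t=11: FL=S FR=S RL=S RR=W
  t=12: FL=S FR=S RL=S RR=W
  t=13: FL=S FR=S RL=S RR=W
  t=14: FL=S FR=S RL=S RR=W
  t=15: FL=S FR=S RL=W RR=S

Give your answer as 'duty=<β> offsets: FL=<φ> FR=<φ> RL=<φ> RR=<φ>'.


duty β = stance ticks per leg = 10
FL: stance ticks = 10; W→S at t=8 → φ=8
FR: stance ticks = 10; W→S at t=9 → φ=7
RL: stance ticks = 10; W→S at t=5 → φ=11
RR: stance ticks = 10; W→S at t=15 → φ=1

duty=10 offsets: FL=8 FR=7 RL=11 RR=1


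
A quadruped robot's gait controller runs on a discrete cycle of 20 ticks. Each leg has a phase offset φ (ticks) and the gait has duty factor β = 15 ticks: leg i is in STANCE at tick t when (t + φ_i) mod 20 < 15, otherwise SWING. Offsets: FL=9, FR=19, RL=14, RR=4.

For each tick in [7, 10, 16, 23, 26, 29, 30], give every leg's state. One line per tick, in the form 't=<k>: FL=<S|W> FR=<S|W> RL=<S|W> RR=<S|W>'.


t=7: FL=W FR=S RL=S RR=S
t=10: FL=W FR=S RL=S RR=S
t=16: FL=S FR=W RL=S RR=S
t=23: FL=S FR=S RL=W RR=S
t=26: FL=W FR=S RL=S RR=S
t=29: FL=W FR=S RL=S RR=S
t=30: FL=W FR=S RL=S RR=S

t=7: phase=(16,6,1,11) vs β=15 → FL=W FR=S RL=S RR=S
t=10: phase=(19,9,4,14) vs β=15 → FL=W FR=S RL=S RR=S
t=16: phase=(5,15,10,0) vs β=15 → FL=S FR=W RL=S RR=S
t=23: phase=(12,2,17,7) vs β=15 → FL=S FR=S RL=W RR=S
t=26: phase=(15,5,0,10) vs β=15 → FL=W FR=S RL=S RR=S
t=29: phase=(18,8,3,13) vs β=15 → FL=W FR=S RL=S RR=S
t=30: phase=(19,9,4,14) vs β=15 → FL=W FR=S RL=S RR=S


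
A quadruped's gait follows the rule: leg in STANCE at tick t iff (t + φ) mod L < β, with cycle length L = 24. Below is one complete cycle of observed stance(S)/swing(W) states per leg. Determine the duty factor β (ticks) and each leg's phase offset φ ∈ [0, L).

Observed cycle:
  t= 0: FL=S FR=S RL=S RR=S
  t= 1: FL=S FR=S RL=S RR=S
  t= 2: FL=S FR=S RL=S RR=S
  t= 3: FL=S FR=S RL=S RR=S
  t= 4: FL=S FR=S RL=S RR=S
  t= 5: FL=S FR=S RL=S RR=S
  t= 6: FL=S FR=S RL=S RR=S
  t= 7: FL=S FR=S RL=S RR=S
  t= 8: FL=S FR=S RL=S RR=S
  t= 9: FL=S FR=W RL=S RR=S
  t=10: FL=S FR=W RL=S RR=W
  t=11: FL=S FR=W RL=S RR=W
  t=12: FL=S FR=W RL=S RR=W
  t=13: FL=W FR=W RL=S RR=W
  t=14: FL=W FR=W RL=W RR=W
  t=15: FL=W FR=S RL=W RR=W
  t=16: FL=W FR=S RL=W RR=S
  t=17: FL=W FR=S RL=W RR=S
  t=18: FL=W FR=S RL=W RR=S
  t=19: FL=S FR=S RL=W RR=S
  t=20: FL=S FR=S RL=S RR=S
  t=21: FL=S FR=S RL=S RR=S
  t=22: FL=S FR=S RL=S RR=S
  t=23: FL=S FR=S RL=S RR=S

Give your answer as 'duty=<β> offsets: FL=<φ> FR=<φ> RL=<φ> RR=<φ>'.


duty β = stance ticks per leg = 18
FL: stance ticks = 18; W→S at t=19 → φ=5
FR: stance ticks = 18; W→S at t=15 → φ=9
RL: stance ticks = 18; W→S at t=20 → φ=4
RR: stance ticks = 18; W→S at t=16 → φ=8

duty=18 offsets: FL=5 FR=9 RL=4 RR=8


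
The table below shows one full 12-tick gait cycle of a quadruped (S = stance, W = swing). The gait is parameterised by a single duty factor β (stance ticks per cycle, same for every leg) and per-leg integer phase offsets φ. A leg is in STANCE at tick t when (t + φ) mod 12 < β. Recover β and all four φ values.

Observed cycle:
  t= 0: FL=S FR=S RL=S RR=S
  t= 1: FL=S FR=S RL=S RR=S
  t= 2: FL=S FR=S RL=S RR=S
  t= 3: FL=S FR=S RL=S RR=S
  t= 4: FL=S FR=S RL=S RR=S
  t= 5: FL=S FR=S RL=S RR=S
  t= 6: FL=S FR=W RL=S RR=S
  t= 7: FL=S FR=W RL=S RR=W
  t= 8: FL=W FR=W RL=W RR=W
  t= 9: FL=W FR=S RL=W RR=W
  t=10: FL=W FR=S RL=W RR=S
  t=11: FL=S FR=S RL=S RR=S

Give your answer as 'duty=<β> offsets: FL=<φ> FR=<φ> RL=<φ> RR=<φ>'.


duty β = stance ticks per leg = 9
FL: stance ticks = 9; W→S at t=11 → φ=1
FR: stance ticks = 9; W→S at t=9 → φ=3
RL: stance ticks = 9; W→S at t=11 → φ=1
RR: stance ticks = 9; W→S at t=10 → φ=2

duty=9 offsets: FL=1 FR=3 RL=1 RR=2


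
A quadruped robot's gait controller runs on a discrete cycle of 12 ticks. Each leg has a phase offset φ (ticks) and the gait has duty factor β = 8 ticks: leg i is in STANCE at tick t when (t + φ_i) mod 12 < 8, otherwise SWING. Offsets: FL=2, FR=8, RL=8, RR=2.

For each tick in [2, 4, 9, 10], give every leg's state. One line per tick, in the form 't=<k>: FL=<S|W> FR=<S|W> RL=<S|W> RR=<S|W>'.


t=2: FL=S FR=W RL=W RR=S
t=4: FL=S FR=S RL=S RR=S
t=9: FL=W FR=S RL=S RR=W
t=10: FL=S FR=S RL=S RR=S

t=2: phase=(4,10,10,4) vs β=8 → FL=S FR=W RL=W RR=S
t=4: phase=(6,0,0,6) vs β=8 → FL=S FR=S RL=S RR=S
t=9: phase=(11,5,5,11) vs β=8 → FL=W FR=S RL=S RR=W
t=10: phase=(0,6,6,0) vs β=8 → FL=S FR=S RL=S RR=S


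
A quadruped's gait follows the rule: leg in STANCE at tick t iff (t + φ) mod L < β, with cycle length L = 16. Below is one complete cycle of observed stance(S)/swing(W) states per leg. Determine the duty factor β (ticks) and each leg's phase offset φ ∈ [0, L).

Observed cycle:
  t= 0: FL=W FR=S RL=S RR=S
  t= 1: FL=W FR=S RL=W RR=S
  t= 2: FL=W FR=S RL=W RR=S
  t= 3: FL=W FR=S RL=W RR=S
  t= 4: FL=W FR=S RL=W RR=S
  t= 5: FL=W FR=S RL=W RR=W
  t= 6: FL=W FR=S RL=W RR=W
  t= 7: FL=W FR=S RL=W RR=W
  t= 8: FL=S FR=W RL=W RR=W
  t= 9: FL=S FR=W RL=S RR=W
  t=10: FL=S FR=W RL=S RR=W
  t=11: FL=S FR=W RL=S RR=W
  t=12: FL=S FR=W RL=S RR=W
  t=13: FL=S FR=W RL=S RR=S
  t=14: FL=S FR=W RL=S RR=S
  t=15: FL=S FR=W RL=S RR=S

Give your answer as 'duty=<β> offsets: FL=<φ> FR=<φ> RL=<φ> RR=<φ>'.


duty β = stance ticks per leg = 8
FL: stance ticks = 8; W→S at t=8 → φ=8
FR: stance ticks = 8; W→S at t=0 → φ=0
RL: stance ticks = 8; W→S at t=9 → φ=7
RR: stance ticks = 8; W→S at t=13 → φ=3

duty=8 offsets: FL=8 FR=0 RL=7 RR=3


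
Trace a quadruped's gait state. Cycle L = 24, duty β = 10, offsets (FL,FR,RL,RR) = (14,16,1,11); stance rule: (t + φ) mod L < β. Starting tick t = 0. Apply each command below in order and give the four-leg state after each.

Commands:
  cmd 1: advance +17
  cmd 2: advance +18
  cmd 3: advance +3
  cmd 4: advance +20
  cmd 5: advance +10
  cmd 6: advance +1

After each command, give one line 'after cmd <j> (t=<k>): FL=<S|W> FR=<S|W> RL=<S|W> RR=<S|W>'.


after cmd 1 (t=17): FL=S FR=S RL=W RR=S
after cmd 2 (t=35): FL=S FR=S RL=W RR=W
after cmd 3 (t=38): FL=S FR=S RL=W RR=S
after cmd 4 (t=58): FL=S FR=S RL=W RR=W
after cmd 5 (t=68): FL=W FR=W RL=W RR=S
after cmd 6 (t=69): FL=W FR=W RL=W RR=S

start t=0: FL=W FR=W RL=S RR=W
cmd 1: advance +17 → t=17, phase=(7,9,18,4) → FL=S FR=S RL=W RR=S
cmd 2: advance +18 → t=35, phase=(1,3,12,22) → FL=S FR=S RL=W RR=W
cmd 3: advance +3 → t=38, phase=(4,6,15,1) → FL=S FR=S RL=W RR=S
cmd 4: advance +20 → t=58, phase=(0,2,11,21) → FL=S FR=S RL=W RR=W
cmd 5: advance +10 → t=68, phase=(10,12,21,7) → FL=W FR=W RL=W RR=S
cmd 6: advance +1 → t=69, phase=(11,13,22,8) → FL=W FR=W RL=W RR=S


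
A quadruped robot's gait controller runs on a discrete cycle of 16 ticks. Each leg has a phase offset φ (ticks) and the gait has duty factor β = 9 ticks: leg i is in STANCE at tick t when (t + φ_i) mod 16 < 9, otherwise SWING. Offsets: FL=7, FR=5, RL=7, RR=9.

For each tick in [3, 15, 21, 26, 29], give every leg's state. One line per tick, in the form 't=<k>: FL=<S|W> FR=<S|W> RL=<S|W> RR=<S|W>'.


t=3: phase=(10,8,10,12) vs β=9 → FL=W FR=S RL=W RR=W
t=15: phase=(6,4,6,8) vs β=9 → FL=S FR=S RL=S RR=S
t=21: phase=(12,10,12,14) vs β=9 → FL=W FR=W RL=W RR=W
t=26: phase=(1,15,1,3) vs β=9 → FL=S FR=W RL=S RR=S
t=29: phase=(4,2,4,6) vs β=9 → FL=S FR=S RL=S RR=S

t=3: FL=W FR=S RL=W RR=W
t=15: FL=S FR=S RL=S RR=S
t=21: FL=W FR=W RL=W RR=W
t=26: FL=S FR=W RL=S RR=S
t=29: FL=S FR=S RL=S RR=S


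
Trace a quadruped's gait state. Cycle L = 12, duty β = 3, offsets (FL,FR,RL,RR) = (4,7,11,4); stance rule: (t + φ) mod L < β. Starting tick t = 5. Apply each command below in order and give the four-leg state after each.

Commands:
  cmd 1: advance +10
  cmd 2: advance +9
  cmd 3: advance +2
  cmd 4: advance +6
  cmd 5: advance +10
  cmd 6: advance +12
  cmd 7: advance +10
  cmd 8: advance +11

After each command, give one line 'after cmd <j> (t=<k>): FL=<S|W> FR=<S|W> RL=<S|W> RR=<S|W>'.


after cmd 1 (t=15): FL=W FR=W RL=S RR=W
after cmd 2 (t=24): FL=W FR=W RL=W RR=W
after cmd 3 (t=26): FL=W FR=W RL=S RR=W
after cmd 4 (t=32): FL=S FR=W RL=W RR=S
after cmd 5 (t=42): FL=W FR=S RL=W RR=W
after cmd 6 (t=54): FL=W FR=S RL=W RR=W
after cmd 7 (t=64): FL=W FR=W RL=W RR=W
after cmd 8 (t=75): FL=W FR=W RL=S RR=W

start t=5: FL=W FR=S RL=W RR=W
cmd 1: advance +10 → t=15, phase=(7,10,2,7) → FL=W FR=W RL=S RR=W
cmd 2: advance +9 → t=24, phase=(4,7,11,4) → FL=W FR=W RL=W RR=W
cmd 3: advance +2 → t=26, phase=(6,9,1,6) → FL=W FR=W RL=S RR=W
cmd 4: advance +6 → t=32, phase=(0,3,7,0) → FL=S FR=W RL=W RR=S
cmd 5: advance +10 → t=42, phase=(10,1,5,10) → FL=W FR=S RL=W RR=W
cmd 6: advance +12 → t=54, phase=(10,1,5,10) → FL=W FR=S RL=W RR=W
cmd 7: advance +10 → t=64, phase=(8,11,3,8) → FL=W FR=W RL=W RR=W
cmd 8: advance +11 → t=75, phase=(7,10,2,7) → FL=W FR=W RL=S RR=W


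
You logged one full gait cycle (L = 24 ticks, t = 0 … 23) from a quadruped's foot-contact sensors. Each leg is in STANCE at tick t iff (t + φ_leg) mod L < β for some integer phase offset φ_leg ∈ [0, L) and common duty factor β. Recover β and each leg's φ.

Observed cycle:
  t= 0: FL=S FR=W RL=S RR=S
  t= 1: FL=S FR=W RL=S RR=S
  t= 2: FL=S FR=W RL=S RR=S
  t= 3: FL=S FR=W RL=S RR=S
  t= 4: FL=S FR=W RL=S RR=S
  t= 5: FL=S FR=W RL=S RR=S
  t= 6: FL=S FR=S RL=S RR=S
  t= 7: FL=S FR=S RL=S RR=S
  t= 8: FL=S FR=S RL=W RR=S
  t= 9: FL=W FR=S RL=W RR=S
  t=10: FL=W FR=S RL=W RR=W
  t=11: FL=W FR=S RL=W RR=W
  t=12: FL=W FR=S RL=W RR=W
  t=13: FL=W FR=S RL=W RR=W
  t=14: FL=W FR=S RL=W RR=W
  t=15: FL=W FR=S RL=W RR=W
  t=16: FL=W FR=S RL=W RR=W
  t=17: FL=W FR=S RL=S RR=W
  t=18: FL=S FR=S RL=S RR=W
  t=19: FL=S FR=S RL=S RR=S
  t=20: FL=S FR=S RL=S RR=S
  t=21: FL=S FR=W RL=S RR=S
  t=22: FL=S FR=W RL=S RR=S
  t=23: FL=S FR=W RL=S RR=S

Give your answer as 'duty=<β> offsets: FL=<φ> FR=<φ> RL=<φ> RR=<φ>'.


duty β = stance ticks per leg = 15
FL: stance ticks = 15; W→S at t=18 → φ=6
FR: stance ticks = 15; W→S at t=6 → φ=18
RL: stance ticks = 15; W→S at t=17 → φ=7
RR: stance ticks = 15; W→S at t=19 → φ=5

duty=15 offsets: FL=6 FR=18 RL=7 RR=5


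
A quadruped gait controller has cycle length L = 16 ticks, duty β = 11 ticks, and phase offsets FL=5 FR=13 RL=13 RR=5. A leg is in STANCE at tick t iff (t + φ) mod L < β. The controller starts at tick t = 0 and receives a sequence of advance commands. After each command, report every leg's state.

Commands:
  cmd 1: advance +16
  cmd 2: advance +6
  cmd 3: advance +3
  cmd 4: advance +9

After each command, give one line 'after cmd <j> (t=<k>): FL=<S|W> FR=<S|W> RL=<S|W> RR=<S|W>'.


after cmd 1 (t=16): FL=S FR=W RL=W RR=S
after cmd 2 (t=22): FL=W FR=S RL=S RR=W
after cmd 3 (t=25): FL=W FR=S RL=S RR=W
after cmd 4 (t=34): FL=S FR=W RL=W RR=S

start t=0: FL=S FR=W RL=W RR=S
cmd 1: advance +16 → t=16, phase=(5,13,13,5) → FL=S FR=W RL=W RR=S
cmd 2: advance +6 → t=22, phase=(11,3,3,11) → FL=W FR=S RL=S RR=W
cmd 3: advance +3 → t=25, phase=(14,6,6,14) → FL=W FR=S RL=S RR=W
cmd 4: advance +9 → t=34, phase=(7,15,15,7) → FL=S FR=W RL=W RR=S


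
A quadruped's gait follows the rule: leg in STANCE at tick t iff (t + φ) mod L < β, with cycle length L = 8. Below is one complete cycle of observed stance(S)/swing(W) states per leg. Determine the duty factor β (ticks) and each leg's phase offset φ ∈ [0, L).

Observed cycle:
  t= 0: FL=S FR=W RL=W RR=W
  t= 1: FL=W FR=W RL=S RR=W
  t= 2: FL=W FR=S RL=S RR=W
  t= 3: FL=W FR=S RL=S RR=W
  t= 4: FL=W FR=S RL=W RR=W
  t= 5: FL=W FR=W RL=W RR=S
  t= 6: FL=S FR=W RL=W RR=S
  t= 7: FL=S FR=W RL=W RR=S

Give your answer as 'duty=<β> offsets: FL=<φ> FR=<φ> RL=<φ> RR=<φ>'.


duty β = stance ticks per leg = 3
FL: stance ticks = 3; W→S at t=6 → φ=2
FR: stance ticks = 3; W→S at t=2 → φ=6
RL: stance ticks = 3; W→S at t=1 → φ=7
RR: stance ticks = 3; W→S at t=5 → φ=3

duty=3 offsets: FL=2 FR=6 RL=7 RR=3


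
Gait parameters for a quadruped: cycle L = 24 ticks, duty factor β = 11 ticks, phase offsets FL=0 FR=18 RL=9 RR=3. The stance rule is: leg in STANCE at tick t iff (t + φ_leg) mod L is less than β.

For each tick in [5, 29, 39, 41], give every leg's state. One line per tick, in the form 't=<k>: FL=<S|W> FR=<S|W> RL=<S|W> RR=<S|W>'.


t=5: phase=(5,23,14,8) vs β=11 → FL=S FR=W RL=W RR=S
t=29: phase=(5,23,14,8) vs β=11 → FL=S FR=W RL=W RR=S
t=39: phase=(15,9,0,18) vs β=11 → FL=W FR=S RL=S RR=W
t=41: phase=(17,11,2,20) vs β=11 → FL=W FR=W RL=S RR=W

t=5: FL=S FR=W RL=W RR=S
t=29: FL=S FR=W RL=W RR=S
t=39: FL=W FR=S RL=S RR=W
t=41: FL=W FR=W RL=S RR=W


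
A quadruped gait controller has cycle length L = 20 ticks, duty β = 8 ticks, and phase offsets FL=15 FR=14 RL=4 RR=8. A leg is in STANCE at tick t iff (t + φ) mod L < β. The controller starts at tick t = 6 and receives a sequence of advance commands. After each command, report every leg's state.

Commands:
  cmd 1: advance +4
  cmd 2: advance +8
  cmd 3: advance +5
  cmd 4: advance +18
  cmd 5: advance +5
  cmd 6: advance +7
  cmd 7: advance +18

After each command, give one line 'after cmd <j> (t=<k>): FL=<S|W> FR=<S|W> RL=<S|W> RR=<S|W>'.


after cmd 1 (t=10): FL=S FR=S RL=W RR=W
after cmd 2 (t=18): FL=W FR=W RL=S RR=S
after cmd 3 (t=23): FL=W FR=W RL=S RR=W
after cmd 4 (t=41): FL=W FR=W RL=S RR=W
after cmd 5 (t=46): FL=S FR=S RL=W RR=W
after cmd 6 (t=53): FL=W FR=S RL=W RR=S
after cmd 7 (t=71): FL=S FR=S RL=W RR=W

start t=6: FL=S FR=S RL=W RR=W
cmd 1: advance +4 → t=10, phase=(5,4,14,18) → FL=S FR=S RL=W RR=W
cmd 2: advance +8 → t=18, phase=(13,12,2,6) → FL=W FR=W RL=S RR=S
cmd 3: advance +5 → t=23, phase=(18,17,7,11) → FL=W FR=W RL=S RR=W
cmd 4: advance +18 → t=41, phase=(16,15,5,9) → FL=W FR=W RL=S RR=W
cmd 5: advance +5 → t=46, phase=(1,0,10,14) → FL=S FR=S RL=W RR=W
cmd 6: advance +7 → t=53, phase=(8,7,17,1) → FL=W FR=S RL=W RR=S
cmd 7: advance +18 → t=71, phase=(6,5,15,19) → FL=S FR=S RL=W RR=W


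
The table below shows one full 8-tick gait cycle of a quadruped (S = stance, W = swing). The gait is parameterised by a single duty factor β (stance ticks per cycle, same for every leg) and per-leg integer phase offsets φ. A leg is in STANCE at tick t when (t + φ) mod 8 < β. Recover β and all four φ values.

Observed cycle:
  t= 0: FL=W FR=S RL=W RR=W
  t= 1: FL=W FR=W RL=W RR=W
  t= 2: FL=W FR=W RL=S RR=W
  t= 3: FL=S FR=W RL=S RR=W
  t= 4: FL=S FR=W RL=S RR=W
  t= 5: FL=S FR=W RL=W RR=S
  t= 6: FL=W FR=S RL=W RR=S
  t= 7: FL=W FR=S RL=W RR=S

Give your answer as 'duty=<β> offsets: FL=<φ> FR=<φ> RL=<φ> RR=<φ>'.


duty=3 offsets: FL=5 FR=2 RL=6 RR=3

duty β = stance ticks per leg = 3
FL: stance ticks = 3; W→S at t=3 → φ=5
FR: stance ticks = 3; W→S at t=6 → φ=2
RL: stance ticks = 3; W→S at t=2 → φ=6
RR: stance ticks = 3; W→S at t=5 → φ=3


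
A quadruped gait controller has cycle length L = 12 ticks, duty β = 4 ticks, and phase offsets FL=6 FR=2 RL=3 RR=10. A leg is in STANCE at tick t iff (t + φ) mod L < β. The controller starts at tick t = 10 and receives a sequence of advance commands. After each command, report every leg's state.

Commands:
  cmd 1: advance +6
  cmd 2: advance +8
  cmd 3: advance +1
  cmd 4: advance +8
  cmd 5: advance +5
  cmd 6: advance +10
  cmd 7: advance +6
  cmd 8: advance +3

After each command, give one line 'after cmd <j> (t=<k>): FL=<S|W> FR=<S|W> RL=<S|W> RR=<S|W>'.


start t=10: FL=W FR=S RL=S RR=W
cmd 1: advance +6 → t=16, phase=(10,6,7,2) → FL=W FR=W RL=W RR=S
cmd 2: advance +8 → t=24, phase=(6,2,3,10) → FL=W FR=S RL=S RR=W
cmd 3: advance +1 → t=25, phase=(7,3,4,11) → FL=W FR=S RL=W RR=W
cmd 4: advance +8 → t=33, phase=(3,11,0,7) → FL=S FR=W RL=S RR=W
cmd 5: advance +5 → t=38, phase=(8,4,5,0) → FL=W FR=W RL=W RR=S
cmd 6: advance +10 → t=48, phase=(6,2,3,10) → FL=W FR=S RL=S RR=W
cmd 7: advance +6 → t=54, phase=(0,8,9,4) → FL=S FR=W RL=W RR=W
cmd 8: advance +3 → t=57, phase=(3,11,0,7) → FL=S FR=W RL=S RR=W

after cmd 1 (t=16): FL=W FR=W RL=W RR=S
after cmd 2 (t=24): FL=W FR=S RL=S RR=W
after cmd 3 (t=25): FL=W FR=S RL=W RR=W
after cmd 4 (t=33): FL=S FR=W RL=S RR=W
after cmd 5 (t=38): FL=W FR=W RL=W RR=S
after cmd 6 (t=48): FL=W FR=S RL=S RR=W
after cmd 7 (t=54): FL=S FR=W RL=W RR=W
after cmd 8 (t=57): FL=S FR=W RL=S RR=W


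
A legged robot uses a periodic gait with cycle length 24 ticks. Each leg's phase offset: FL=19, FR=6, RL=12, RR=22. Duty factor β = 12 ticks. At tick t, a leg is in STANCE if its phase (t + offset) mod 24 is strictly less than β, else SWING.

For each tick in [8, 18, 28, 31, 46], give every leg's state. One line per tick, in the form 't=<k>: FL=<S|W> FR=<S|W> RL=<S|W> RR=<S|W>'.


t=8: phase=(3,14,20,6) vs β=12 → FL=S FR=W RL=W RR=S
t=18: phase=(13,0,6,16) vs β=12 → FL=W FR=S RL=S RR=W
t=28: phase=(23,10,16,2) vs β=12 → FL=W FR=S RL=W RR=S
t=31: phase=(2,13,19,5) vs β=12 → FL=S FR=W RL=W RR=S
t=46: phase=(17,4,10,20) vs β=12 → FL=W FR=S RL=S RR=W

t=8: FL=S FR=W RL=W RR=S
t=18: FL=W FR=S RL=S RR=W
t=28: FL=W FR=S RL=W RR=S
t=31: FL=S FR=W RL=W RR=S
t=46: FL=W FR=S RL=S RR=W


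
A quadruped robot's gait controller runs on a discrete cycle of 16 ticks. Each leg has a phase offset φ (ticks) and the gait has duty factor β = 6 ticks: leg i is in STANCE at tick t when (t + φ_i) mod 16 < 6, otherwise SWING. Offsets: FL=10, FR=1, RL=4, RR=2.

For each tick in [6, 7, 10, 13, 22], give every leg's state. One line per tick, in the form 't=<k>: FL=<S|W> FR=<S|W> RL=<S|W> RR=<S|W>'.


t=6: FL=S FR=W RL=W RR=W
t=7: FL=S FR=W RL=W RR=W
t=10: FL=S FR=W RL=W RR=W
t=13: FL=W FR=W RL=S RR=W
t=22: FL=S FR=W RL=W RR=W

t=6: phase=(0,7,10,8) vs β=6 → FL=S FR=W RL=W RR=W
t=7: phase=(1,8,11,9) vs β=6 → FL=S FR=W RL=W RR=W
t=10: phase=(4,11,14,12) vs β=6 → FL=S FR=W RL=W RR=W
t=13: phase=(7,14,1,15) vs β=6 → FL=W FR=W RL=S RR=W
t=22: phase=(0,7,10,8) vs β=6 → FL=S FR=W RL=W RR=W


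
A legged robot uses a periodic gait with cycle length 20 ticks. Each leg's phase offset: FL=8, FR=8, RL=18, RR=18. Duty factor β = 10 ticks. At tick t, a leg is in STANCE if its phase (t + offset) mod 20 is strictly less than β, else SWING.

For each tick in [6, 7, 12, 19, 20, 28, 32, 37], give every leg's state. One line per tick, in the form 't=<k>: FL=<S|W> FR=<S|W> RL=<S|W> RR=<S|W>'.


t=6: phase=(14,14,4,4) vs β=10 → FL=W FR=W RL=S RR=S
t=7: phase=(15,15,5,5) vs β=10 → FL=W FR=W RL=S RR=S
t=12: phase=(0,0,10,10) vs β=10 → FL=S FR=S RL=W RR=W
t=19: phase=(7,7,17,17) vs β=10 → FL=S FR=S RL=W RR=W
t=20: phase=(8,8,18,18) vs β=10 → FL=S FR=S RL=W RR=W
t=28: phase=(16,16,6,6) vs β=10 → FL=W FR=W RL=S RR=S
t=32: phase=(0,0,10,10) vs β=10 → FL=S FR=S RL=W RR=W
t=37: phase=(5,5,15,15) vs β=10 → FL=S FR=S RL=W RR=W

t=6: FL=W FR=W RL=S RR=S
t=7: FL=W FR=W RL=S RR=S
t=12: FL=S FR=S RL=W RR=W
t=19: FL=S FR=S RL=W RR=W
t=20: FL=S FR=S RL=W RR=W
t=28: FL=W FR=W RL=S RR=S
t=32: FL=S FR=S RL=W RR=W
t=37: FL=S FR=S RL=W RR=W


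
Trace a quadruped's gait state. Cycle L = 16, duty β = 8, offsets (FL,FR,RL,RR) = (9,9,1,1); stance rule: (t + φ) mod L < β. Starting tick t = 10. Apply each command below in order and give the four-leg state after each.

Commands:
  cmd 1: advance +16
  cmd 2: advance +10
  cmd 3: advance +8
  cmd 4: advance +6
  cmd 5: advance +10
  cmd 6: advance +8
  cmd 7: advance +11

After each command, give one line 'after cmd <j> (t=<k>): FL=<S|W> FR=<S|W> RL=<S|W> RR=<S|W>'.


start t=10: FL=S FR=S RL=W RR=W
cmd 1: advance +16 → t=26, phase=(3,3,11,11) → FL=S FR=S RL=W RR=W
cmd 2: advance +10 → t=36, phase=(13,13,5,5) → FL=W FR=W RL=S RR=S
cmd 3: advance +8 → t=44, phase=(5,5,13,13) → FL=S FR=S RL=W RR=W
cmd 4: advance +6 → t=50, phase=(11,11,3,3) → FL=W FR=W RL=S RR=S
cmd 5: advance +10 → t=60, phase=(5,5,13,13) → FL=S FR=S RL=W RR=W
cmd 6: advance +8 → t=68, phase=(13,13,5,5) → FL=W FR=W RL=S RR=S
cmd 7: advance +11 → t=79, phase=(8,8,0,0) → FL=W FR=W RL=S RR=S

after cmd 1 (t=26): FL=S FR=S RL=W RR=W
after cmd 2 (t=36): FL=W FR=W RL=S RR=S
after cmd 3 (t=44): FL=S FR=S RL=W RR=W
after cmd 4 (t=50): FL=W FR=W RL=S RR=S
after cmd 5 (t=60): FL=S FR=S RL=W RR=W
after cmd 6 (t=68): FL=W FR=W RL=S RR=S
after cmd 7 (t=79): FL=W FR=W RL=S RR=S


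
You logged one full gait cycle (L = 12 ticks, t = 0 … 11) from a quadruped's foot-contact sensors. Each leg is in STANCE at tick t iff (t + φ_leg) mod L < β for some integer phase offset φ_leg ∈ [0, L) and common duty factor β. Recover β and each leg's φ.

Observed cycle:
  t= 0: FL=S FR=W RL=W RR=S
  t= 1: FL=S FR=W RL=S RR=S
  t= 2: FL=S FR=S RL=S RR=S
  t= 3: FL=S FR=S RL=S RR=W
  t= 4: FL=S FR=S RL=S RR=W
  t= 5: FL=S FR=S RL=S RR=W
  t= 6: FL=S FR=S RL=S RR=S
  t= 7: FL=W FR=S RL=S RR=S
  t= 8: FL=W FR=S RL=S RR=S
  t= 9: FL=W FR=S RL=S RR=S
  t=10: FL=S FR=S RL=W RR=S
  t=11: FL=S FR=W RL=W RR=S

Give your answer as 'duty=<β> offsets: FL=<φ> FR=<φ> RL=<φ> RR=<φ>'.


duty β = stance ticks per leg = 9
FL: stance ticks = 9; W→S at t=10 → φ=2
FR: stance ticks = 9; W→S at t=2 → φ=10
RL: stance ticks = 9; W→S at t=1 → φ=11
RR: stance ticks = 9; W→S at t=6 → φ=6

duty=9 offsets: FL=2 FR=10 RL=11 RR=6


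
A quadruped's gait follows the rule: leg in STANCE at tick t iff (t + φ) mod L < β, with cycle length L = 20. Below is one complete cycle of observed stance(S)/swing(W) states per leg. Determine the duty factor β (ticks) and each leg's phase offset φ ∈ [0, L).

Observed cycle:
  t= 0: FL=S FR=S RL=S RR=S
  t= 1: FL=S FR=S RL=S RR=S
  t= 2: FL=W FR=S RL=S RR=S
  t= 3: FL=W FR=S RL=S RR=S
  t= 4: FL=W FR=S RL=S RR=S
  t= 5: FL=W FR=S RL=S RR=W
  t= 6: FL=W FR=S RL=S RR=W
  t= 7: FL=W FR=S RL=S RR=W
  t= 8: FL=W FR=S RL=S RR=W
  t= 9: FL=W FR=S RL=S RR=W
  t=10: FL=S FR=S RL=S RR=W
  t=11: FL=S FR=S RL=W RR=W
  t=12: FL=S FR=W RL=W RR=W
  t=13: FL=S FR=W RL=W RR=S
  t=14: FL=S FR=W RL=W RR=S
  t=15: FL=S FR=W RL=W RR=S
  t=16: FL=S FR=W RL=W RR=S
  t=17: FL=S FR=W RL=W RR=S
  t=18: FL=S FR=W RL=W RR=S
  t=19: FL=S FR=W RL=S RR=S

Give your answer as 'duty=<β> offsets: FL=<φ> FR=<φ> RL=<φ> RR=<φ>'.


duty=12 offsets: FL=10 FR=0 RL=1 RR=7

duty β = stance ticks per leg = 12
FL: stance ticks = 12; W→S at t=10 → φ=10
FR: stance ticks = 12; W→S at t=0 → φ=0
RL: stance ticks = 12; W→S at t=19 → φ=1
RR: stance ticks = 12; W→S at t=13 → φ=7


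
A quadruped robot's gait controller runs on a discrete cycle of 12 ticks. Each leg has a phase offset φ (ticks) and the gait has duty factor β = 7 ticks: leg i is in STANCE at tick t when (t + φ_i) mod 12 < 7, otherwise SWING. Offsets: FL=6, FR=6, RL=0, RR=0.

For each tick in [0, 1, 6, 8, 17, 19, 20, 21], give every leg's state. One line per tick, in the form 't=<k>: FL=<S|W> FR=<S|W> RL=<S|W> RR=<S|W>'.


t=0: FL=S FR=S RL=S RR=S
t=1: FL=W FR=W RL=S RR=S
t=6: FL=S FR=S RL=S RR=S
t=8: FL=S FR=S RL=W RR=W
t=17: FL=W FR=W RL=S RR=S
t=19: FL=S FR=S RL=W RR=W
t=20: FL=S FR=S RL=W RR=W
t=21: FL=S FR=S RL=W RR=W

t=0: phase=(6,6,0,0) vs β=7 → FL=S FR=S RL=S RR=S
t=1: phase=(7,7,1,1) vs β=7 → FL=W FR=W RL=S RR=S
t=6: phase=(0,0,6,6) vs β=7 → FL=S FR=S RL=S RR=S
t=8: phase=(2,2,8,8) vs β=7 → FL=S FR=S RL=W RR=W
t=17: phase=(11,11,5,5) vs β=7 → FL=W FR=W RL=S RR=S
t=19: phase=(1,1,7,7) vs β=7 → FL=S FR=S RL=W RR=W
t=20: phase=(2,2,8,8) vs β=7 → FL=S FR=S RL=W RR=W
t=21: phase=(3,3,9,9) vs β=7 → FL=S FR=S RL=W RR=W


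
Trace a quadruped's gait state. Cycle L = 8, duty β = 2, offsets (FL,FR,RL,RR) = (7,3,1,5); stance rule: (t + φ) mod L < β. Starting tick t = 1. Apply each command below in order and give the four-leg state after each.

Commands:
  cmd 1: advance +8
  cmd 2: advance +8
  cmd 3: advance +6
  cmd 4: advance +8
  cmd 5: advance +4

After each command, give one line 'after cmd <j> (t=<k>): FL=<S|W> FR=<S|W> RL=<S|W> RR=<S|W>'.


after cmd 1 (t=9): FL=S FR=W RL=W RR=W
after cmd 2 (t=17): FL=S FR=W RL=W RR=W
after cmd 3 (t=23): FL=W FR=W RL=S RR=W
after cmd 4 (t=31): FL=W FR=W RL=S RR=W
after cmd 5 (t=35): FL=W FR=W RL=W RR=S

start t=1: FL=S FR=W RL=W RR=W
cmd 1: advance +8 → t=9, phase=(0,4,2,6) → FL=S FR=W RL=W RR=W
cmd 2: advance +8 → t=17, phase=(0,4,2,6) → FL=S FR=W RL=W RR=W
cmd 3: advance +6 → t=23, phase=(6,2,0,4) → FL=W FR=W RL=S RR=W
cmd 4: advance +8 → t=31, phase=(6,2,0,4) → FL=W FR=W RL=S RR=W
cmd 5: advance +4 → t=35, phase=(2,6,4,0) → FL=W FR=W RL=W RR=S


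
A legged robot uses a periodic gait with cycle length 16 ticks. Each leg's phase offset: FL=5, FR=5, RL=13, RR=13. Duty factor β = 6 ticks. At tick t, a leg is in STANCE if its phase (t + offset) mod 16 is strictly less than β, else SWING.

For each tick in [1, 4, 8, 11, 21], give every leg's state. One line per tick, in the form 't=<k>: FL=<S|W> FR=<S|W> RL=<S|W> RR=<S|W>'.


t=1: phase=(6,6,14,14) vs β=6 → FL=W FR=W RL=W RR=W
t=4: phase=(9,9,1,1) vs β=6 → FL=W FR=W RL=S RR=S
t=8: phase=(13,13,5,5) vs β=6 → FL=W FR=W RL=S RR=S
t=11: phase=(0,0,8,8) vs β=6 → FL=S FR=S RL=W RR=W
t=21: phase=(10,10,2,2) vs β=6 → FL=W FR=W RL=S RR=S

t=1: FL=W FR=W RL=W RR=W
t=4: FL=W FR=W RL=S RR=S
t=8: FL=W FR=W RL=S RR=S
t=11: FL=S FR=S RL=W RR=W
t=21: FL=W FR=W RL=S RR=S
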